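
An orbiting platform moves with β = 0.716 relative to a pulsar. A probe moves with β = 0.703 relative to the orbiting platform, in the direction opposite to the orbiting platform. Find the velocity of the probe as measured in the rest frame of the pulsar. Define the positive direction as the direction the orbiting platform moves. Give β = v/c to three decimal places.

With v = 0.716 and u' = -0.703 (in units of c),
u = (u' + v)/(1 + u'v/c²):
u = (-0.703 + 0.716) / (1 + (-0.703)·0.716) = 0.0130/0.4967 = 0.0262
(Galilean addition would give +0.013c.)

β = +0.026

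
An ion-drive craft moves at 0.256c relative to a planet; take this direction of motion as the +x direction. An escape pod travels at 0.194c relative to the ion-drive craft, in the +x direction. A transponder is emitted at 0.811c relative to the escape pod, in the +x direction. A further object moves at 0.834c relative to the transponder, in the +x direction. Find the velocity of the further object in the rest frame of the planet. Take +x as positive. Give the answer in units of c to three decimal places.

Apply u = (u' + v)/(1 + u'v/c²) successively, working outward toward the planet.
Start: velocity of the ion-drive craft relative to the planet = 0.2560c.
Compose with the escape pod (u' = 0.194 in the ion-drive craft frame): u_1 = (0.194 + 0.256) / (1 + 0.194·0.256) = 0.4500/1.0497 = 0.4287.
Compose with the transponder (u' = 0.811 in the escape pod frame): u_2 = (0.811 + 0.429) / (1 + 0.811·0.429) = 1.2397/1.3477 = 0.9199.
Compose with the further object (u' = 0.834 in the transponder frame): u_3 = (0.834 + 0.920) / (1 + 0.834·0.920) = 1.7539/1.7672 = 0.9925.

0.992c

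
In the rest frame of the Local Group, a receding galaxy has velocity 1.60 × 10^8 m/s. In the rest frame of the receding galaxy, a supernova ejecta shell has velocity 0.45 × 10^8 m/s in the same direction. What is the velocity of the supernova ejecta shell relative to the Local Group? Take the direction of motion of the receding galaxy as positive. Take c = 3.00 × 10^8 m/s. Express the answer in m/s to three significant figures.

1.90 × 10^8 m/s

In units of c (dividing by 3.00 × 10^8 m/s): v = 0.533, u' = 0.150.
u = (u' + v)/(1 + u'v/c²):
u = (0.150 + 0.533) / (1 + 0.150·0.533) = 0.6833/1.0800 = 0.6327
Converting back: u = 0.6327 × 3.00 × 10^8 m/s.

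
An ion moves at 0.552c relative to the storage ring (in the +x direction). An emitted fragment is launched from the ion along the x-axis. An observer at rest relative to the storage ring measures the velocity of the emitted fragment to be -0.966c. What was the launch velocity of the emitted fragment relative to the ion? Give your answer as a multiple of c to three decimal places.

Invert the composition law: u' = (u − v)/(1 − uv/c²).
u' = (-0.966 − 0.552) / (1 − (-0.966)(0.552)) = -1.5180/1.5332 = -0.9901.

-0.990c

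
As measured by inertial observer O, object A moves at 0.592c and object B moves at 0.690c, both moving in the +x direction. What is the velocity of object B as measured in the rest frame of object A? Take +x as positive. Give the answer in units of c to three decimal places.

+0.166c

β_A = 0.592, β_B = 0.690.
Transform to A's frame with the inverse velocity-addition law: u' = (u − v)/(1 − uv/c²), taking u = β_B and v = β_A.
u' = (0.690 − 0.592) / (1 − (0.592)(0.690)) = 0.0980/0.5915 = 0.1657.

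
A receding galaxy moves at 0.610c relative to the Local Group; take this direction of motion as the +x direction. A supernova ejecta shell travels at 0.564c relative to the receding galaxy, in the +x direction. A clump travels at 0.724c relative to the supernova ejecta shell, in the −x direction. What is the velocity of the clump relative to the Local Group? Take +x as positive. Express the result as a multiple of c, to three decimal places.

+0.407c

Apply u = (u' + v)/(1 + u'v/c²) successively, working outward toward the Local Group.
Start: velocity of the receding galaxy relative to the Local Group = 0.6100c.
Compose with the supernova ejecta shell (u' = 0.564 in the receding galaxy frame): u_1 = (0.564 + 0.610) / (1 + 0.564·0.610) = 1.1740/1.3440 = 0.8735.
Compose with the clump (u' = -0.724 in the supernova ejecta shell frame): u_2 = (-0.724 + 0.873) / (1 + (-0.724)·0.873) = 0.1495/0.3676 = 0.4067.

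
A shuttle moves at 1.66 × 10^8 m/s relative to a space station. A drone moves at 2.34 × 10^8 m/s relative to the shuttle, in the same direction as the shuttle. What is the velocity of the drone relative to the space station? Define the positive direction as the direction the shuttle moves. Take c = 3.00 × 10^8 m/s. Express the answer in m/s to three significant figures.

In units of c (dividing by 3.00 × 10^8 m/s): v = 0.553, u' = 0.780.
u = (u' + v)/(1 + u'v/c²):
u = (0.780 + 0.553) / (1 + 0.780·0.553) = 1.3333/1.4316 = 0.9314
(Galilean addition would give +1.333c, exceeding c.)
Converting back: u = 0.9314 × 3.00 × 10^8 m/s.

2.79 × 10^8 m/s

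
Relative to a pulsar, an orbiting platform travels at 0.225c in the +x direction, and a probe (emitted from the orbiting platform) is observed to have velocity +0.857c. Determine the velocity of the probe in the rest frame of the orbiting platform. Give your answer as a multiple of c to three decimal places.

Invert the composition law: u' = (u − v)/(1 − uv/c²).
u' = (0.857 − 0.225) / (1 − (0.857)(0.225)) = 0.6320/0.8072 = 0.7830.

+0.783c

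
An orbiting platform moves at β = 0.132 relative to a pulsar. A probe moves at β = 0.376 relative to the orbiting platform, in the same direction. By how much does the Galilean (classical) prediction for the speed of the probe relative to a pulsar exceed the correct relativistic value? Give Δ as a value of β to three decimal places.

Galilean: u_cl = 0.376 + 0.132 = 0.5080.
Relativistic: u_rel = (0.376 + 0.132) / (1 + 0.376·0.132) = 0.5080/1.0496 = 0.4840.
Δ = 0.5080 − 0.4840 = 0.0240.

Δ = 0.024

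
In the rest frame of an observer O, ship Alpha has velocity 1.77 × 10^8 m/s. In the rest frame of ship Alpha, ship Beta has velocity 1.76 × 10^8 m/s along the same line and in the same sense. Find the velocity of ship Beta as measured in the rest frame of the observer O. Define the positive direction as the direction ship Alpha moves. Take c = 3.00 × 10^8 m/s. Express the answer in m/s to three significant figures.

2.62 × 10^8 m/s

In units of c (dividing by 3.00 × 10^8 m/s): v = 0.590, u' = 0.587.
u = (u' + v)/(1 + u'v/c²):
u = (0.587 + 0.590) / (1 + 0.587·0.590) = 1.1767/1.3461 = 0.8741
Converting back: u = 0.8741 × 3.00 × 10^8 m/s.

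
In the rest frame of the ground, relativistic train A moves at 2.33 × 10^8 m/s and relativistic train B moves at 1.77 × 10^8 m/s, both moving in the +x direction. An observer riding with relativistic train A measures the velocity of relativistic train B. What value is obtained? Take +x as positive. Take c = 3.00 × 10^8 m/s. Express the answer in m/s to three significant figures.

-1.03 × 10^8 m/s

β_A = 0.777, β_B = 0.590 (dividing each by c = 3.00 × 10^8 m/s).
Transform to A's frame with the inverse velocity-addition law: u' = (u − v)/(1 − uv/c²), taking u = β_B and v = β_A.
u' = (0.590 − 0.777) / (1 − (0.777)(0.590)) = -0.1867/0.5418 = -0.3446.
u' = -0.3446 × 3.00 × 10^8 m/s.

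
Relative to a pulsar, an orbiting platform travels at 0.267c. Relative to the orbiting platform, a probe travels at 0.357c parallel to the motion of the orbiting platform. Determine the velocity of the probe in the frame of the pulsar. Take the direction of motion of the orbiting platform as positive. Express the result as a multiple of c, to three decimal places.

0.570c

With v = 0.267 and u' = 0.357 (in units of c),
u = (u' + v)/(1 + u'v/c²):
u = (0.357 + 0.267) / (1 + 0.357·0.267) = 0.6240/1.0953 = 0.5697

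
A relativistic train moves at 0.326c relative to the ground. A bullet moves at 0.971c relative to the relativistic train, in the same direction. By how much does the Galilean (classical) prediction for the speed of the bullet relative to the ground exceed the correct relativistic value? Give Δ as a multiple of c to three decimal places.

Δ = 0.312c

Galilean: u_cl = 0.971 + 0.326 = 1.2970.
Relativistic: u_rel = (0.971 + 0.326) / (1 + 0.971·0.326) = 1.2970/1.3165 = 0.9852.
Δ = 1.2970 − 0.9852 = 0.3118.
(The classical prediction exceeds c; the relativistic result does not.)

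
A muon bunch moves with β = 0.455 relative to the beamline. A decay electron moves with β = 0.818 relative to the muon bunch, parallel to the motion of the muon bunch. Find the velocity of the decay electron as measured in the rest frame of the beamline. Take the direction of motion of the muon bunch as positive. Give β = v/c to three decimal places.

β = 0.928

With v = 0.455 and u' = 0.818 (in units of c),
u = (u' + v)/(1 + u'v/c²):
u = (0.818 + 0.455) / (1 + 0.818·0.455) = 1.2730/1.3722 = 0.9277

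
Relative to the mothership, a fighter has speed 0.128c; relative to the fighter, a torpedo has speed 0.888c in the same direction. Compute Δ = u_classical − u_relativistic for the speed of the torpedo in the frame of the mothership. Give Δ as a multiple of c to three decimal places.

Δ = 0.104c

Galilean: u_cl = 0.888 + 0.128 = 1.0160.
Relativistic: u_rel = (0.888 + 0.128) / (1 + 0.888·0.128) = 1.0160/1.1137 = 0.9123.
Δ = 1.0160 − 0.9123 = 0.1037.
(The classical prediction exceeds c; the relativistic result does not.)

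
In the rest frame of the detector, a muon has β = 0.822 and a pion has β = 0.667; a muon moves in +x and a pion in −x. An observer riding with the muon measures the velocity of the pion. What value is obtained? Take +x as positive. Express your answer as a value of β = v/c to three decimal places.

β_A = 0.822, β_B = -0.667.
Transform to A's frame with the inverse velocity-addition law: u' = (u − v)/(1 − uv/c²), taking u = β_B and v = β_A.
u' = (-0.667 − 0.822) / (1 − (0.822)(-0.667)) = -1.4890/1.5483 = -0.9617.

β = -0.962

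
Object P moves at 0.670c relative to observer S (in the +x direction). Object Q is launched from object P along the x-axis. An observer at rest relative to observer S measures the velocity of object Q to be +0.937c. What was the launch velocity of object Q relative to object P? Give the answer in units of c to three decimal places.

Invert the composition law: u' = (u − v)/(1 − uv/c²).
u' = (0.937 − 0.670) / (1 − (0.937)(0.670)) = 0.2670/0.3722 = 0.7173.

+0.717c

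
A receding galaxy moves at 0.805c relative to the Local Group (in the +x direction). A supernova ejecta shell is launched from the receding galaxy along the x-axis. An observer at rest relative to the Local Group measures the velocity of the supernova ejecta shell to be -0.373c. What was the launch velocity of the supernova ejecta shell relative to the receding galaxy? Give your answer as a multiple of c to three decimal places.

-0.906c

Invert the composition law: u' = (u − v)/(1 − uv/c²).
u' = (-0.373 − 0.805) / (1 − (-0.373)(0.805)) = -1.1780/1.3003 = -0.9060.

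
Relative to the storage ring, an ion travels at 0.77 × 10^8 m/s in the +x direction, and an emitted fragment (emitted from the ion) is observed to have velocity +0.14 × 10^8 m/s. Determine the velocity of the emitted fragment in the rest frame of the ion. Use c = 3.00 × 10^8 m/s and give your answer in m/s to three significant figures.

-6.38 × 10^7 m/s

v = 0.257c, u = 0.047c.
Invert the composition law: u' = (u − v)/(1 − uv/c²).
u' = (0.047 − 0.257) / (1 − (0.047)(0.257)) = -0.2100/0.9880 = -0.2125.
u' = -0.2125 × 3.00 × 10^8 m/s.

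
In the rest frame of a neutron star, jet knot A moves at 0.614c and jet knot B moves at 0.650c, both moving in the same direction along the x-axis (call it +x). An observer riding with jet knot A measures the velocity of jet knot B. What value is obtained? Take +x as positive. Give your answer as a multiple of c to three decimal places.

+0.060c

β_A = 0.614, β_B = 0.650.
Transform to A's frame with the inverse velocity-addition law: u' = (u − v)/(1 − uv/c²), taking u = β_B and v = β_A.
u' = (0.650 − 0.614) / (1 − (0.614)(0.650)) = 0.0360/0.6009 = 0.0599.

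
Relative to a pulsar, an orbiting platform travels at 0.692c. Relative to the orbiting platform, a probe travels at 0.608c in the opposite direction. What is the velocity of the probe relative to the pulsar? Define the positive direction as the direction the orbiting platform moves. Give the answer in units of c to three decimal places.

With v = 0.692 and u' = -0.608 (in units of c),
u = (u' + v)/(1 + u'v/c²):
u = (-0.608 + 0.692) / (1 + (-0.608)·0.692) = 0.0840/0.5793 = 0.1450

+0.145c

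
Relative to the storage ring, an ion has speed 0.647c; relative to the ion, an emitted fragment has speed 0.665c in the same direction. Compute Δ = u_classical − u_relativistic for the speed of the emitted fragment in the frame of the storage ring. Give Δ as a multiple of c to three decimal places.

Δ = 0.395c

Galilean: u_cl = 0.665 + 0.647 = 1.3120.
Relativistic: u_rel = (0.665 + 0.647) / (1 + 0.665·0.647) = 1.3120/1.4303 = 0.9173.
Δ = 1.3120 − 0.9173 = 0.3947.
(The classical prediction exceeds c; the relativistic result does not.)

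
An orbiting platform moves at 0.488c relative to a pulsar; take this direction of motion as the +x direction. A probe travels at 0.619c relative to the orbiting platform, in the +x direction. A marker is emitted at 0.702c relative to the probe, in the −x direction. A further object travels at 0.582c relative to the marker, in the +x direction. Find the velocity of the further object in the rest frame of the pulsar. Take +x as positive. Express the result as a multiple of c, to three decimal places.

Apply u = (u' + v)/(1 + u'v/c²) successively, working outward toward the pulsar.
Start: velocity of the orbiting platform relative to the pulsar = 0.4880c.
Compose with the probe (u' = 0.619 in the orbiting platform frame): u_1 = (0.619 + 0.488) / (1 + 0.619·0.488) = 1.1070/1.3021 = 0.8502.
Compose with the marker (u' = -0.702 in the probe frame): u_2 = (-0.702 + 0.850) / (1 + (-0.702)·0.850) = 0.1482/0.4032 = 0.3675.
Compose with the further object (u' = 0.582 in the marker frame): u_3 = (0.582 + 0.368) / (1 + 0.582·0.368) = 0.9495/1.2139 = 0.7822.

+0.782c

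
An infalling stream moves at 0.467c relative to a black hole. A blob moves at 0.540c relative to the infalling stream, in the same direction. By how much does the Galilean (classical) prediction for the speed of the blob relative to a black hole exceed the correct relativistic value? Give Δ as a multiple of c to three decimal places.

Galilean: u_cl = 0.540 + 0.467 = 1.0070.
Relativistic: u_rel = (0.540 + 0.467) / (1 + 0.540·0.467) = 1.0070/1.2522 = 0.8042.
Δ = 1.0070 − 0.8042 = 0.2028.
(The classical prediction exceeds c; the relativistic result does not.)

Δ = 0.203c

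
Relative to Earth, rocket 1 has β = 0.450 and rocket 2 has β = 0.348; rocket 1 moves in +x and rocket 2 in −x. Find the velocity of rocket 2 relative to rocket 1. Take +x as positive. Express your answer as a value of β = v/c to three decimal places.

β_A = 0.450, β_B = -0.348.
Transform to A's frame with the inverse velocity-addition law: u' = (u − v)/(1 − uv/c²), taking u = β_B and v = β_A.
u' = (-0.348 − 0.450) / (1 − (0.450)(-0.348)) = -0.7980/1.1566 = -0.6900.

β = -0.690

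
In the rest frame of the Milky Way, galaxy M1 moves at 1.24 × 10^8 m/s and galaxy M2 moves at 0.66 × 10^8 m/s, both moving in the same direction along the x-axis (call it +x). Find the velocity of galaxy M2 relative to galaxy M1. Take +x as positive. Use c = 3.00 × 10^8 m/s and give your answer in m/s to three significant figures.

-6.38 × 10^7 m/s

β_A = 0.413, β_B = 0.220 (dividing each by c = 3.00 × 10^8 m/s).
Transform to A's frame with the inverse velocity-addition law: u' = (u − v)/(1 − uv/c²), taking u = β_B and v = β_A.
u' = (0.220 − 0.413) / (1 − (0.413)(0.220)) = -0.1933/0.9091 = -0.2127.
u' = -0.2127 × 3.00 × 10^8 m/s.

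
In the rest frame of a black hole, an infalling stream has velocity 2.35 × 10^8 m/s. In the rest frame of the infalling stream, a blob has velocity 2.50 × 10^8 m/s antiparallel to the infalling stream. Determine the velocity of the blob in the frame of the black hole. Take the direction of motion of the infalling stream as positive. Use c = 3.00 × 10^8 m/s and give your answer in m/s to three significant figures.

In units of c (dividing by 3.00 × 10^8 m/s): v = 0.783, u' = -0.833.
u = (u' + v)/(1 + u'v/c²):
u = (-0.833 + 0.783) / (1 + (-0.833)·0.783) = -0.0500/0.3472 = -0.1440
Converting back: u = -0.1440 × 3.00 × 10^8 m/s.

-4.32 × 10^7 m/s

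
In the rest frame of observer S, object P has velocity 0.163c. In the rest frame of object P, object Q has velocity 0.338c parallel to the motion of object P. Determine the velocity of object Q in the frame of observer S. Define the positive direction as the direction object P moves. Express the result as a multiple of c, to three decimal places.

With v = 0.163 and u' = 0.338 (in units of c),
u = (u' + v)/(1 + u'v/c²):
u = (0.338 + 0.163) / (1 + 0.338·0.163) = 0.5010/1.0551 = 0.4748
(Galilean addition would give +0.501c.)

0.475c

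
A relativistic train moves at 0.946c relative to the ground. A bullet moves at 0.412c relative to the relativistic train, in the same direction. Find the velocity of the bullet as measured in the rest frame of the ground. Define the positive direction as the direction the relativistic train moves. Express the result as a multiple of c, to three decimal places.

0.977c

With v = 0.946 and u' = 0.412 (in units of c),
u = (u' + v)/(1 + u'v/c²):
u = (0.412 + 0.946) / (1 + 0.412·0.946) = 1.3580/1.3898 = 0.9772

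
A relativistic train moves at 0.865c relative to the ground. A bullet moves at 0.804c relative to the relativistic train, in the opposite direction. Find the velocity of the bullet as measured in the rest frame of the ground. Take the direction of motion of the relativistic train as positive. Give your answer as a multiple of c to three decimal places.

+0.200c

With v = 0.865 and u' = -0.804 (in units of c),
u = (u' + v)/(1 + u'v/c²):
u = (-0.804 + 0.865) / (1 + (-0.804)·0.865) = 0.0610/0.3045 = 0.2003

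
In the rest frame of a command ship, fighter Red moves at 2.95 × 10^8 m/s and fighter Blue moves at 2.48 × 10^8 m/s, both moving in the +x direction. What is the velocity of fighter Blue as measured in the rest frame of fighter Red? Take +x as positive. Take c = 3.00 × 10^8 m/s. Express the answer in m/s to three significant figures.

-2.51 × 10^8 m/s

β_A = 0.983, β_B = 0.827 (dividing each by c = 3.00 × 10^8 m/s).
Transform to A's frame with the inverse velocity-addition law: u' = (u − v)/(1 − uv/c²), taking u = β_B and v = β_A.
u' = (0.827 − 0.983) / (1 − (0.983)(0.827)) = -0.1567/0.1871 = -0.8373.
u' = -0.8373 × 3.00 × 10^8 m/s.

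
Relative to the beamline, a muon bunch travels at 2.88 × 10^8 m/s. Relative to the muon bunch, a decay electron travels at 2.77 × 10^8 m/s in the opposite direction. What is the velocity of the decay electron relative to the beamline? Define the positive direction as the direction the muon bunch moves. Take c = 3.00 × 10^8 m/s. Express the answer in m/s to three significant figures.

+9.68 × 10^7 m/s

In units of c (dividing by 3.00 × 10^8 m/s): v = 0.960, u' = -0.923.
u = (u' + v)/(1 + u'v/c²):
u = (-0.923 + 0.960) / (1 + (-0.923)·0.960) = 0.0367/0.1136 = 0.3228
Converting back: u = 0.3228 × 3.00 × 10^8 m/s.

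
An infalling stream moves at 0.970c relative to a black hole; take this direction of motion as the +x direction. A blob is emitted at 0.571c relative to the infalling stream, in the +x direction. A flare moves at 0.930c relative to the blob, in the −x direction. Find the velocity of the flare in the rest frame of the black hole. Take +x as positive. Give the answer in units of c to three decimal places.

+0.794c

Apply u = (u' + v)/(1 + u'v/c²) successively, working outward toward the black hole.
Start: velocity of the infalling stream relative to the black hole = 0.9700c.
Compose with the blob (u' = 0.571 in the infalling stream frame): u_1 = (0.571 + 0.970) / (1 + 0.571·0.970) = 1.5410/1.5539 = 0.9917.
Compose with the flare (u' = -0.930 in the blob frame): u_2 = (-0.930 + 0.992) / (1 + (-0.930)·0.992) = 0.0617/0.0777 = 0.7943.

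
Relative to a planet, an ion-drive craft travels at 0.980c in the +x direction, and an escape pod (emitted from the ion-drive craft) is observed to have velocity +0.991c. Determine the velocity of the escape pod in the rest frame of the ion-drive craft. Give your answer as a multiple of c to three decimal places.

+0.382c

Invert the composition law: u' = (u − v)/(1 − uv/c²).
u' = (0.991 − 0.980) / (1 − (0.991)(0.980)) = 0.0110/0.0288 = 0.3817.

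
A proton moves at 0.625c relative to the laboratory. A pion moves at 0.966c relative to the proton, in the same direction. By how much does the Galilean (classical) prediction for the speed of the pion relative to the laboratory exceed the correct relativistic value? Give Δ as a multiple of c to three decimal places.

Δ = 0.599c

Galilean: u_cl = 0.966 + 0.625 = 1.5910.
Relativistic: u_rel = (0.966 + 0.625) / (1 + 0.966·0.625) = 1.5910/1.6038 = 0.9920.
Δ = 1.5910 − 0.9920 = 0.5990.
(The classical prediction exceeds c; the relativistic result does not.)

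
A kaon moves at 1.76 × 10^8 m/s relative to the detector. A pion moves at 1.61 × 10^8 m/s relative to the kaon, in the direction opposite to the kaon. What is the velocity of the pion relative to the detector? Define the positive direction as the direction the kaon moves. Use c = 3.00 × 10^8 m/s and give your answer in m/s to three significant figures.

In units of c (dividing by 3.00 × 10^8 m/s): v = 0.587, u' = -0.537.
u = (u' + v)/(1 + u'v/c²):
u = (-0.537 + 0.587) / (1 + (-0.537)·0.587) = 0.0500/0.6852 = 0.0730
(Galilean addition would give +0.050c.)
Converting back: u = 0.0730 × 3.00 × 10^8 m/s.

+2.19 × 10^7 m/s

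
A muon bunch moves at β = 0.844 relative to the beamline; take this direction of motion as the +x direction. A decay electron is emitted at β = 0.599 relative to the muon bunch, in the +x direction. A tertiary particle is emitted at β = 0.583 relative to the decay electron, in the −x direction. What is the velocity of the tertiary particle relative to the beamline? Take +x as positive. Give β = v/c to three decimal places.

Apply u = (u' + v)/(1 + u'v/c²) successively, working outward toward the beamline.
Start: velocity of the muon bunch relative to the beamline = 0.8440c.
Compose with the decay electron (u' = 0.599 in the muon bunch frame): u_1 = (0.599 + 0.844) / (1 + 0.599·0.844) = 1.4430/1.5056 = 0.9584.
Compose with the tertiary particle (u' = -0.583 in the decay electron frame): u_2 = (-0.583 + 0.958) / (1 + (-0.583)·0.958) = 0.3754/0.4412 = 0.8509.

β = +0.851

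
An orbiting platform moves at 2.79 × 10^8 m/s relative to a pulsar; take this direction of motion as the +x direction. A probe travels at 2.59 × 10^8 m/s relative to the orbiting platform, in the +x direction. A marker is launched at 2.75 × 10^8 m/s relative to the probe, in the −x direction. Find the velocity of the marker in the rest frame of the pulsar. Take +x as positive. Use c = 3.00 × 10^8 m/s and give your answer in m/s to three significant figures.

Apply u = (u' + v)/(1 + u'v/c²) successively, working outward toward the pulsar.
(Dividing each given speed by c = 3.00 × 10^8 m/s to work in units of c.)
Start: velocity of the orbiting platform relative to the pulsar = 0.9300c.
Compose with the probe (u' = 0.863 in the orbiting platform frame): u_1 = (0.863 + 0.930) / (1 + 0.863·0.930) = 1.7933/1.8029 = 0.9947.
Compose with the marker (u' = -0.917 in the probe frame): u_2 = (-0.917 + 0.995) / (1 + (-0.917)·0.995) = 0.0780/0.0882 = 0.8847.
So u = 0.8847 × 3.00 × 10^8 m/s.

+2.65 × 10^8 m/s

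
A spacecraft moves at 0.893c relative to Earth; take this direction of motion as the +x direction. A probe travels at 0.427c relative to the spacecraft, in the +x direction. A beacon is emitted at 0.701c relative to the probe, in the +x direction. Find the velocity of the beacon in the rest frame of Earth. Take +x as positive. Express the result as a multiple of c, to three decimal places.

Apply u = (u' + v)/(1 + u'v/c²) successively, working outward toward Earth.
Start: velocity of the spacecraft relative to Earth = 0.8930c.
Compose with the probe (u' = 0.427 in the spacecraft frame): u_1 = (0.427 + 0.893) / (1 + 0.427·0.893) = 1.3200/1.3813 = 0.9556.
Compose with the beacon (u' = 0.701 in the probe frame): u_2 = (0.701 + 0.956) / (1 + 0.701·0.956) = 1.6566/1.6699 = 0.9921.

0.992c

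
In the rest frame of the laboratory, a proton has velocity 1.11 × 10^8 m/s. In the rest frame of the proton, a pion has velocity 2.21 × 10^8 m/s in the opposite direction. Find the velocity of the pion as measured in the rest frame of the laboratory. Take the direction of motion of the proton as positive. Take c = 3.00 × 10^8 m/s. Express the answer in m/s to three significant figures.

In units of c (dividing by 3.00 × 10^8 m/s): v = 0.370, u' = -0.737.
u = (u' + v)/(1 + u'v/c²):
u = (-0.737 + 0.370) / (1 + (-0.737)·0.370) = -0.3667/0.7274 = -0.5041
Converting back: u = -0.5041 × 3.00 × 10^8 m/s.

-1.51 × 10^8 m/s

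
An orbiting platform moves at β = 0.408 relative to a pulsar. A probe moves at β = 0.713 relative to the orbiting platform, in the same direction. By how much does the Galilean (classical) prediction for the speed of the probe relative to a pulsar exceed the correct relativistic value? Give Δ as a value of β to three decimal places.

Δ = 0.253

Galilean: u_cl = 0.713 + 0.408 = 1.1210.
Relativistic: u_rel = (0.713 + 0.408) / (1 + 0.713·0.408) = 1.1210/1.2909 = 0.8684.
Δ = 1.1210 − 0.8684 = 0.2526.
(The classical prediction exceeds c; the relativistic result does not.)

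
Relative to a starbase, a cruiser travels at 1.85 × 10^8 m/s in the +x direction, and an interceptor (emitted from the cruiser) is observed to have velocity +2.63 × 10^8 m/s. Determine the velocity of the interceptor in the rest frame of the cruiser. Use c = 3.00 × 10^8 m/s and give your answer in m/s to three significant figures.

v = 0.617c, u = 0.877c.
Invert the composition law: u' = (u − v)/(1 − uv/c²).
u' = (0.877 − 0.617) / (1 − (0.877)(0.617)) = 0.2600/0.4594 = 0.5660.
u' = 0.5660 × 3.00 × 10^8 m/s.

+1.70 × 10^8 m/s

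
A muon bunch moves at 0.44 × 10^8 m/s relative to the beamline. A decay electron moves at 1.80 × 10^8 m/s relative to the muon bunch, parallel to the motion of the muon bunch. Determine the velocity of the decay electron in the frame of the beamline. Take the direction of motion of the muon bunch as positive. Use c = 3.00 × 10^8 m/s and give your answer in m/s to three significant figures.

2.06 × 10^8 m/s

In units of c (dividing by 3.00 × 10^8 m/s): v = 0.147, u' = 0.600.
u = (u' + v)/(1 + u'v/c²):
u = (0.600 + 0.147) / (1 + 0.600·0.147) = 0.7467/1.0880 = 0.6863
Converting back: u = 0.6863 × 3.00 × 10^8 m/s.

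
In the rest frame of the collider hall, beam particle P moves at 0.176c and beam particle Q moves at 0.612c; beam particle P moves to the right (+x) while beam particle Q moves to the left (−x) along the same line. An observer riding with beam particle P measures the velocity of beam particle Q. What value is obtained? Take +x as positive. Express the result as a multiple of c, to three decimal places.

β_A = 0.176, β_B = -0.612.
Transform to A's frame with the inverse velocity-addition law: u' = (u − v)/(1 − uv/c²), taking u = β_B and v = β_A.
u' = (-0.612 − 0.176) / (1 − (0.176)(-0.612)) = -0.7880/1.1077 = -0.7114.

-0.711c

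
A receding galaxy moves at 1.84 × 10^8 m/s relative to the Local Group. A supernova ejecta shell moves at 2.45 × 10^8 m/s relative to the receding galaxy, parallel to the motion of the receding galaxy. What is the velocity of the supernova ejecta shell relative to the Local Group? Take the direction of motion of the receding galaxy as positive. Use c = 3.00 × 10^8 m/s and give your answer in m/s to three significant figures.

2.86 × 10^8 m/s

In units of c (dividing by 3.00 × 10^8 m/s): v = 0.613, u' = 0.817.
u = (u' + v)/(1 + u'v/c²):
u = (0.817 + 0.613) / (1 + 0.817·0.613) = 1.4300/1.5009 = 0.9528
(Galilean addition would give +1.430c, exceeding c.)
Converting back: u = 0.9528 × 3.00 × 10^8 m/s.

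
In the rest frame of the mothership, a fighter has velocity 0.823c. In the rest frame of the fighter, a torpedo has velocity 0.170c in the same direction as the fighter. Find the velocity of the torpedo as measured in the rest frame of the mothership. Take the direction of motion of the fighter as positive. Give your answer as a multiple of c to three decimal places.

0.871c

With v = 0.823 and u' = 0.170 (in units of c),
u = (u' + v)/(1 + u'v/c²):
u = (0.170 + 0.823) / (1 + 0.170·0.823) = 0.9930/1.1399 = 0.8711
(Galilean addition would give +0.993c.)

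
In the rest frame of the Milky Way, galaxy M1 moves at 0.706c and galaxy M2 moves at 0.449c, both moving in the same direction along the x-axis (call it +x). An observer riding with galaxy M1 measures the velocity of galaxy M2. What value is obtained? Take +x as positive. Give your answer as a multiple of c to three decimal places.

-0.376c

β_A = 0.706, β_B = 0.449.
Transform to A's frame with the inverse velocity-addition law: u' = (u − v)/(1 − uv/c²), taking u = β_B and v = β_A.
u' = (0.449 − 0.706) / (1 − (0.706)(0.449)) = -0.2570/0.6830 = -0.3763.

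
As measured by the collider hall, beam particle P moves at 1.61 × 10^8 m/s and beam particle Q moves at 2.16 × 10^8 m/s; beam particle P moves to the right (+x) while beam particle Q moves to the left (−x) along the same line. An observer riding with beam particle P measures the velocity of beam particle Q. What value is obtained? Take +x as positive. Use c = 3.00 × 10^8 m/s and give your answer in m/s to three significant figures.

-2.72 × 10^8 m/s

β_A = 0.537, β_B = -0.720 (dividing each by c = 3.00 × 10^8 m/s).
Transform to A's frame with the inverse velocity-addition law: u' = (u − v)/(1 − uv/c²), taking u = β_B and v = β_A.
u' = (-0.720 − 0.537) / (1 − (0.537)(-0.720)) = -1.2567/1.3864 = -0.9064.
u' = -0.9064 × 3.00 × 10^8 m/s.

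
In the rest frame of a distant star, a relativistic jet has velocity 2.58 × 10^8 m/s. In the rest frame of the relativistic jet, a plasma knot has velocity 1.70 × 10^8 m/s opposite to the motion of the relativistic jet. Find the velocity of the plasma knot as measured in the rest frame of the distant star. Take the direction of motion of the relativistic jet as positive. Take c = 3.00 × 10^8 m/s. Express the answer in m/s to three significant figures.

In units of c (dividing by 3.00 × 10^8 m/s): v = 0.860, u' = -0.567.
u = (u' + v)/(1 + u'v/c²):
u = (-0.567 + 0.860) / (1 + (-0.567)·0.860) = 0.2933/0.5127 = 0.5722
Converting back: u = 0.5722 × 3.00 × 10^8 m/s.

+1.72 × 10^8 m/s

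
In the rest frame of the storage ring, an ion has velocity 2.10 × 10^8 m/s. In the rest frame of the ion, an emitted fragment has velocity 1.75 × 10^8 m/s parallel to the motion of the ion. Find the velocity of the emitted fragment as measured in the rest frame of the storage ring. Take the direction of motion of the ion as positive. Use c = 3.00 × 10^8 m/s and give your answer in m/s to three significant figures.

In units of c (dividing by 3.00 × 10^8 m/s): v = 0.700, u' = 0.583.
u = (u' + v)/(1 + u'v/c²):
u = (0.583 + 0.700) / (1 + 0.583·0.700) = 1.2833/1.4083 = 0.9112
(Galilean addition would give +1.283c, exceeding c.)
Converting back: u = 0.9112 × 3.00 × 10^8 m/s.

2.73 × 10^8 m/s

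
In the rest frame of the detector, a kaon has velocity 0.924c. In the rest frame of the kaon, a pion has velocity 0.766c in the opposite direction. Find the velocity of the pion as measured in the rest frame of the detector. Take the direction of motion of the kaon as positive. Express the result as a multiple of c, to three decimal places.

+0.541c

With v = 0.924 and u' = -0.766 (in units of c),
u = (u' + v)/(1 + u'v/c²):
u = (-0.766 + 0.924) / (1 + (-0.766)·0.924) = 0.1580/0.2922 = 0.5407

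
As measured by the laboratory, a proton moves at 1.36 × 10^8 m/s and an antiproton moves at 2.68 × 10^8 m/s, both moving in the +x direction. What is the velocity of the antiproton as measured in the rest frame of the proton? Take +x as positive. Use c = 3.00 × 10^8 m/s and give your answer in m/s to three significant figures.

+2.22 × 10^8 m/s

β_A = 0.453, β_B = 0.893 (dividing each by c = 3.00 × 10^8 m/s).
Transform to A's frame with the inverse velocity-addition law: u' = (u − v)/(1 − uv/c²), taking u = β_B and v = β_A.
u' = (0.893 − 0.453) / (1 − (0.453)(0.893)) = 0.4400/0.5950 = 0.7395.
u' = 0.7395 × 3.00 × 10^8 m/s.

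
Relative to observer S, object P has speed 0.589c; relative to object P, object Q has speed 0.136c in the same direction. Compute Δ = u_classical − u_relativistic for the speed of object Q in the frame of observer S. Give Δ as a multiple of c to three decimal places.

Δ = 0.054c

Galilean: u_cl = 0.136 + 0.589 = 0.7250.
Relativistic: u_rel = (0.136 + 0.589) / (1 + 0.136·0.589) = 0.7250/1.0801 = 0.6712.
Δ = 0.7250 − 0.6712 = 0.0538.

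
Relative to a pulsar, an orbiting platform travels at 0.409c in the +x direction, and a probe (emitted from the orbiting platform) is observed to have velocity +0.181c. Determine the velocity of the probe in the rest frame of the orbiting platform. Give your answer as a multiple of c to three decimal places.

-0.246c

Invert the composition law: u' = (u − v)/(1 − uv/c²).
u' = (0.181 − 0.409) / (1 − (0.181)(0.409)) = -0.2280/0.9260 = -0.2462.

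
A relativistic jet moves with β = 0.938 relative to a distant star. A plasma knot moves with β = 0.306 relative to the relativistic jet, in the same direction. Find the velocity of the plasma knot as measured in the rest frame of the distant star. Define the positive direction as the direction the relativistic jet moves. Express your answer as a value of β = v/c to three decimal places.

With v = 0.938 and u' = 0.306 (in units of c),
u = (u' + v)/(1 + u'v/c²):
u = (0.306 + 0.938) / (1 + 0.306·0.938) = 1.2440/1.2870 = 0.9666
(Galilean addition would give +1.244c, exceeding c.)

β = 0.967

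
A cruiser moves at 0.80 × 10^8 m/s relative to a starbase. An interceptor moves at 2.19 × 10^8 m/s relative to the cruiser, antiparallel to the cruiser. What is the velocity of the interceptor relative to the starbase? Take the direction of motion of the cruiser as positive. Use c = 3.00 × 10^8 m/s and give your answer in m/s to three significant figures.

-1.73 × 10^8 m/s

In units of c (dividing by 3.00 × 10^8 m/s): v = 0.267, u' = -0.730.
u = (u' + v)/(1 + u'v/c²):
u = (-0.730 + 0.267) / (1 + (-0.730)·0.267) = -0.4633/0.8053 = -0.5753
(Galilean addition would give -0.463c.)
Converting back: u = -0.5753 × 3.00 × 10^8 m/s.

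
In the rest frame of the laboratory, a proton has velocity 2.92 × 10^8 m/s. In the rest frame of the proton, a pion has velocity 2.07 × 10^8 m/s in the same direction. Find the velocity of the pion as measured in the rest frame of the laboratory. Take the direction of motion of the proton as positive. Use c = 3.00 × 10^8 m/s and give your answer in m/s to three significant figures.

2.99 × 10^8 m/s

In units of c (dividing by 3.00 × 10^8 m/s): v = 0.973, u' = 0.690.
u = (u' + v)/(1 + u'v/c²):
u = (0.690 + 0.973) / (1 + 0.690·0.973) = 1.6633/1.6716 = 0.9951
(Galilean addition would give +1.663c, exceeding c.)
Converting back: u = 0.9951 × 3.00 × 10^8 m/s.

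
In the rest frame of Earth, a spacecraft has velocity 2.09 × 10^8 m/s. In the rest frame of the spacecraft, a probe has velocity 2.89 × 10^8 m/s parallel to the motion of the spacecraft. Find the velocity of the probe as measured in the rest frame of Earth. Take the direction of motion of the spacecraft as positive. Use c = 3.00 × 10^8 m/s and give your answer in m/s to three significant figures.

2.98 × 10^8 m/s

In units of c (dividing by 3.00 × 10^8 m/s): v = 0.697, u' = 0.963.
u = (u' + v)/(1 + u'v/c²):
u = (0.963 + 0.697) / (1 + 0.963·0.697) = 1.6600/1.6711 = 0.9933
(Galilean addition would give +1.660c, exceeding c.)
Converting back: u = 0.9933 × 3.00 × 10^8 m/s.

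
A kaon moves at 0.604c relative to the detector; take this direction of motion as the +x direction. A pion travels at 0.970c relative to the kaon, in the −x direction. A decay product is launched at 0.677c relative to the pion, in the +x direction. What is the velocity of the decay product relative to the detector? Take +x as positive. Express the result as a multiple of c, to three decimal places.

Apply u = (u' + v)/(1 + u'v/c²) successively, working outward toward the detector.
Start: velocity of the kaon relative to the detector = 0.6040c.
Compose with the pion (u' = -0.970 in the kaon frame): u_1 = (-0.970 + 0.604) / (1 + (-0.970)·0.604) = -0.3660/0.4141 = -0.8838.
Compose with the decay product (u' = 0.677 in the pion frame): u_2 = (0.677 + (-0.884)) / (1 + 0.677·(-0.884)) = -0.2068/0.4017 = -0.5149.

-0.515c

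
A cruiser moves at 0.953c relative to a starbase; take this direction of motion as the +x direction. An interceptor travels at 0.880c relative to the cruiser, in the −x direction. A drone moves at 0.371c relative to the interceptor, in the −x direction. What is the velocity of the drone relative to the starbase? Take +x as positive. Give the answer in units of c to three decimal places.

+0.098c

Apply u = (u' + v)/(1 + u'v/c²) successively, working outward toward the starbase.
Start: velocity of the cruiser relative to the starbase = 0.9530c.
Compose with the interceptor (u' = -0.880 in the cruiser frame): u_1 = (-0.880 + 0.953) / (1 + (-0.880)·0.953) = 0.0730/0.1614 = 0.4524.
Compose with the drone (u' = -0.371 in the interceptor frame): u_2 = (-0.371 + 0.452) / (1 + (-0.371)·0.452) = 0.0814/0.8322 = 0.0978.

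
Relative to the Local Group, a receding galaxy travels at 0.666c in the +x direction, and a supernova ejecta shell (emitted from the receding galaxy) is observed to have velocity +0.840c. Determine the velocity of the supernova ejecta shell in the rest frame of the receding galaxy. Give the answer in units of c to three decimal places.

+0.395c

Invert the composition law: u' = (u − v)/(1 − uv/c²).
u' = (0.840 − 0.666) / (1 − (0.840)(0.666)) = 0.1740/0.4406 = 0.3950.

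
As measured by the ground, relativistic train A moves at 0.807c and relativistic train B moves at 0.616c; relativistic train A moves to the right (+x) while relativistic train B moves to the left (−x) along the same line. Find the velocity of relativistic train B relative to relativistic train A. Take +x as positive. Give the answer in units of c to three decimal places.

-0.950c

β_A = 0.807, β_B = -0.616.
Transform to A's frame with the inverse velocity-addition law: u' = (u − v)/(1 − uv/c²), taking u = β_B and v = β_A.
u' = (-0.616 − 0.807) / (1 − (0.807)(-0.616)) = -1.4230/1.4971 = -0.9505.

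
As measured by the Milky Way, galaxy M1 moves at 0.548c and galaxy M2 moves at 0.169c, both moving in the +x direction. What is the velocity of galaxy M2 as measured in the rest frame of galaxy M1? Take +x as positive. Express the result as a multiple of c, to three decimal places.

β_A = 0.548, β_B = 0.169.
Transform to A's frame with the inverse velocity-addition law: u' = (u − v)/(1 − uv/c²), taking u = β_B and v = β_A.
u' = (0.169 − 0.548) / (1 − (0.548)(0.169)) = -0.3790/0.9074 = -0.4177.

-0.418c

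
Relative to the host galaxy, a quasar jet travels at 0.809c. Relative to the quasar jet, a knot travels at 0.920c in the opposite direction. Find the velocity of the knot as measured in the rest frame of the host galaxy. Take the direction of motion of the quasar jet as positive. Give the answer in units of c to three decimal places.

With v = 0.809 and u' = -0.920 (in units of c),
u = (u' + v)/(1 + u'v/c²):
u = (-0.920 + 0.809) / (1 + (-0.920)·0.809) = -0.1110/0.2557 = -0.4341
(Galilean addition would give -0.111c.)

-0.434c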